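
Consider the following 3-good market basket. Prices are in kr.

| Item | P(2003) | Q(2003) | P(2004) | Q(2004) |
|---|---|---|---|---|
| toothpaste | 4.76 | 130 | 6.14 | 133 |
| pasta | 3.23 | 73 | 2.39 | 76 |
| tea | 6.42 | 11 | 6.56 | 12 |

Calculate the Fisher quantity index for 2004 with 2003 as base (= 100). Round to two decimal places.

103.18

Laspeyres component (base-period weights):
ΣP(2003)Q(2004) = 4.76×133 + 3.23×76 + 6.42×12 = 633.08 + 245.48 + 77.04 = 955.6
ΣP(2003)Q(2003) = 4.76×130 + 3.23×73 + 6.42×11 = 618.8 + 235.79 + 70.62 = 925.21
L = 955.6 / 925.21 × 100 = 103.2847
Paasche component (current-period weights):
ΣP(2004)Q(2004) = 6.14×133 + 2.39×76 + 6.56×12 = 816.62 + 181.64 + 78.72 = 1076.98
ΣP(2004)Q(2003) = 6.14×130 + 2.39×73 + 6.56×11 = 798.2 + 174.47 + 72.16 = 1044.83
P = 1076.98 / 1044.83 × 100 = 103.0771
Fisher = √(L × P) = √(103.2847 × 103.0771) = 103.1808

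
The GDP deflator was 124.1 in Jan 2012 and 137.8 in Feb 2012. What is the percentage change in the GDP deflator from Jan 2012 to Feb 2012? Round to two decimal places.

11.04%

Change = (137.8 − 124.1) / 124.1 × 100
       = 13.7 / 124.1 × 100 = 11.0395%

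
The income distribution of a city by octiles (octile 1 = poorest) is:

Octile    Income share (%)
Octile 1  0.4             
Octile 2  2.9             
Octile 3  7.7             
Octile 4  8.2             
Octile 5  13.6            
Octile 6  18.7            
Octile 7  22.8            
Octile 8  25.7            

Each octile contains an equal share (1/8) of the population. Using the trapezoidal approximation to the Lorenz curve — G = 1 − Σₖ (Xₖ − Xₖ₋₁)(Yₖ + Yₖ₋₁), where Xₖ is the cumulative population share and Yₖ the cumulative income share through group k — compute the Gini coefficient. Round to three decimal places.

0.394

Cumulative income shares Yₖ: 0.0040, 0.0330, 0.1100, 0.1920, 0.3280, 0.5150, 0.7430, 1.0000
Σ (Xₖ−Xₖ₋₁)(Yₖ+Yₖ₋₁) = (1/8)(0.0040+0.0000) + (1/8)(0.0330+0.0040) + (1/8)(0.1100+0.0330) + (1/8)(0.1920+0.1100) + (1/8)(0.3280+0.1920) + (1/8)(0.5150+0.3280) + (1/8)(0.7430+0.5150) + (1/8)(1.0000+0.7430)
  = 0.0005 + 0.0046 + 0.0179 + 0.0377 + 0.0650 + 0.1054 + 0.1573 + 0.2179 = 0.6062
G = 1 − 0.6062 = 0.3938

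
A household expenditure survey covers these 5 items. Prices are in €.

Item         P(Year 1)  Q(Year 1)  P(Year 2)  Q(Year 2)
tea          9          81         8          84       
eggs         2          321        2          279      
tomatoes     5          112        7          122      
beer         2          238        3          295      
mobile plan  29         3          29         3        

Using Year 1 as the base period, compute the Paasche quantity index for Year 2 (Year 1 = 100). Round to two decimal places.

106.30

Paasche quantity index uses current-period prices as weights.
ΣP(Year 2)·Q(Year 2) = 8×84 + 2×279 + 7×122 + 3×295 + 29×3 = 672 + 558 + 854 + 885 + 87 = 3056
ΣP(Year 2)·Q(Year 1) = 8×81 + 2×321 + 7×112 + 3×238 + 29×3 = 648 + 642 + 784 + 714 + 87 = 2875
Index = 3056 / 2875 × 100 = 106.2957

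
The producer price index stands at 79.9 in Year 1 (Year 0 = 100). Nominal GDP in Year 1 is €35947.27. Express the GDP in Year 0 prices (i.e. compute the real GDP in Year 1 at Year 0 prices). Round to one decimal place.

Real = Nominal ÷ (Index/100) = 35947.27 ÷ (79.9/100)
     = 35947.27 ÷ 0.799 = 44990.3254

44990.3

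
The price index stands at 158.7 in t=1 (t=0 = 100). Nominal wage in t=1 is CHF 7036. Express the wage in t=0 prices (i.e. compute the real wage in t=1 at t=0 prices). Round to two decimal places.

4433.52

Real = Nominal ÷ (Index/100) = 7036 ÷ (158.7/100)
     = 7036 ÷ 1.587 = 4433.5224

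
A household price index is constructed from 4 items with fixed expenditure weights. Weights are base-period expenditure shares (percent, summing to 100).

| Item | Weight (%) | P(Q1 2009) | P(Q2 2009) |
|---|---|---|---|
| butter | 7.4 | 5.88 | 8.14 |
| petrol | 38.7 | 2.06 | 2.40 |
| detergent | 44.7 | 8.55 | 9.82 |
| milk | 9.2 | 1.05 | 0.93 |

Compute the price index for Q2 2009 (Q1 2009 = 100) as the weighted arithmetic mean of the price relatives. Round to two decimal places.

114.82

butter: 7.4 × (8.14/5.88) = 7.4 × 1.384354 = 10.2442
petrol: 38.7 × (2.40/2.06) = 38.7 × 1.165049 = 45.0874
detergent: 44.7 × (9.82/8.55) = 44.7 × 1.148538 = 51.3396
milk: 9.2 × (0.93/1.05) = 9.2 × 0.885714 = 8.1486
Index = Σ wᵢ·(p₁ᵢ/p₀ᵢ) = 10.2442 + 45.0874 + 51.3396 + 8.1486 = 114.8198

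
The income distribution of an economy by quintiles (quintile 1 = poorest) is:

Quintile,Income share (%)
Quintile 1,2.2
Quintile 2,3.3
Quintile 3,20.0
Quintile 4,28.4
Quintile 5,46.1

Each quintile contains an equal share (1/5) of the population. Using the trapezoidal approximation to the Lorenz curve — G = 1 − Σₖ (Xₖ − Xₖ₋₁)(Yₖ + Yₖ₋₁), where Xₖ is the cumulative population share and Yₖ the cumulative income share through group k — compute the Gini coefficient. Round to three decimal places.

Cumulative income shares Yₖ: 0.0220, 0.0550, 0.2550, 0.5390, 1.0000
Σ (Xₖ−Xₖ₋₁)(Yₖ+Yₖ₋₁) = (1/5)(0.0220+0.0000) + (1/5)(0.0550+0.0220) + (1/5)(0.2550+0.0550) + (1/5)(0.5390+0.2550) + (1/5)(1.0000+0.5390)
  = 0.0044 + 0.0154 + 0.0620 + 0.1588 + 0.3078 = 0.5484
G = 1 − 0.5484 = 0.4516

0.452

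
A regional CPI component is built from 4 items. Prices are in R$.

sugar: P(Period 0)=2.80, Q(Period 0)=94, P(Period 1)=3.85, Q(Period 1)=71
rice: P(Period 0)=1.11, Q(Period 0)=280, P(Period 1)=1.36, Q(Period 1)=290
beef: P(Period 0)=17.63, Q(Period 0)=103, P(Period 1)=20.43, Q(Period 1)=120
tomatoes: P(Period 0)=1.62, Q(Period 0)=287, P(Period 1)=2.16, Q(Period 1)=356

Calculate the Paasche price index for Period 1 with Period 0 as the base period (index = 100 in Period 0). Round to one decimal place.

Paasche price index uses current-period quantities as weights.
ΣP(Period 1)·Q(Period 1) = 3.85×71 + 1.36×290 + 20.43×120 + 2.16×356 = 273.35 + 394.4 + 2451.6 + 768.96 = 3888.31
ΣP(Period 0)·Q(Period 1) = 2.80×71 + 1.11×290 + 17.63×120 + 1.62×356 = 198.8 + 321.9 + 2115.6 + 576.72 = 3213.02
Index = 3888.31 / 3213.02 × 100 = 121.0173

121.0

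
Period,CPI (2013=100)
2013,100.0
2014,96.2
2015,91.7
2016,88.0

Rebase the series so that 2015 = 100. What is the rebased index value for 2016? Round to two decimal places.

95.97

Rebased(2016) = 88.0 / 91.7 × 100 = 95.9651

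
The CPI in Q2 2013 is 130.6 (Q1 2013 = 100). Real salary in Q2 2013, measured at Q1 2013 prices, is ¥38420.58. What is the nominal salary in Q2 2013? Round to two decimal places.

50177.28

Nominal = Real × (Index/100) = 38420.58 × (130.6/100)
        = 38420.58 × 1.306 = 50177.2775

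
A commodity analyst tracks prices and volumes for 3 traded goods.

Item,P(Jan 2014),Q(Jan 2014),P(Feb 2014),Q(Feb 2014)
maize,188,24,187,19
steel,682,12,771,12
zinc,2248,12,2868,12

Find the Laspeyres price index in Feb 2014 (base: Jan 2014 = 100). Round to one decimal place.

121.4

Laspeyres price index uses base-period quantities as weights.
ΣP(Feb 2014)·Q(Jan 2014) = 187×24 + 771×12 + 2868×12 = 4488 + 9252 + 34416 = 48156
ΣP(Jan 2014)·Q(Jan 2014) = 188×24 + 682×12 + 2248×12 = 4512 + 8184 + 26976 = 39672
Index = 48156 / 39672 × 100 = 121.3854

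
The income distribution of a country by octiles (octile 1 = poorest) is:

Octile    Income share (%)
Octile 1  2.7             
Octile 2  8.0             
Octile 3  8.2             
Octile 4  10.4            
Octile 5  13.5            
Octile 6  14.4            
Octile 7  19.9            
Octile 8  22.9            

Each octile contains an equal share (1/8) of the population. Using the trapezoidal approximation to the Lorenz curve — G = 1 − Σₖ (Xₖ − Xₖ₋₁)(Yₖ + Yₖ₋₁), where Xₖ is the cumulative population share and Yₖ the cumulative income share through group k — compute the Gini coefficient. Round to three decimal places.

0.278

Cumulative income shares Yₖ: 0.0270, 0.1070, 0.1890, 0.2930, 0.4280, 0.5720, 0.7710, 1.0000
Σ (Xₖ−Xₖ₋₁)(Yₖ+Yₖ₋₁) = (1/8)(0.0270+0.0000) + (1/8)(0.1070+0.0270) + (1/8)(0.1890+0.1070) + (1/8)(0.2930+0.1890) + (1/8)(0.4280+0.2930) + (1/8)(0.5720+0.4280) + (1/8)(0.7710+0.5720) + (1/8)(1.0000+0.7710)
  = 0.0034 + 0.0168 + 0.0370 + 0.0603 + 0.0901 + 0.1250 + 0.1679 + 0.2214 = 0.7218
G = 1 − 0.7218 = 0.2782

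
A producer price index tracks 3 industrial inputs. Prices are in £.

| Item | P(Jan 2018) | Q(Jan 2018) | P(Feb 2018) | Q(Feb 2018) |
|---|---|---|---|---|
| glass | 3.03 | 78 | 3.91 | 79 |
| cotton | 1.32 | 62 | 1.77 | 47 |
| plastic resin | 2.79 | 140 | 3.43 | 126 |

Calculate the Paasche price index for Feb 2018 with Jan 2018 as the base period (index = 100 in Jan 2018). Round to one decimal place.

Paasche price index uses current-period quantities as weights.
ΣP(Feb 2018)·Q(Feb 2018) = 3.91×79 + 1.77×47 + 3.43×126 = 308.89 + 83.19 + 432.18 = 824.26
ΣP(Jan 2018)·Q(Feb 2018) = 3.03×79 + 1.32×47 + 2.79×126 = 239.37 + 62.04 + 351.54 = 652.95
Index = 824.26 / 652.95 × 100 = 126.2363

126.2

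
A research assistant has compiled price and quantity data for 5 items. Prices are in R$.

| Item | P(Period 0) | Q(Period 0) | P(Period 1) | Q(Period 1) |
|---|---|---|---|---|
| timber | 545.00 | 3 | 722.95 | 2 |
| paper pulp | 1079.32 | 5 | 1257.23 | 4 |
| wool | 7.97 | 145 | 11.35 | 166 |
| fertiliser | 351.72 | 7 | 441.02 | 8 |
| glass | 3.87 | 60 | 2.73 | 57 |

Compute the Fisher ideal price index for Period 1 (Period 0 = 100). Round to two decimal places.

123.01

Laspeyres component (base-period weights):
ΣP(Period 1)Q(Period 0) = 722.95×3 + 1257.23×5 + 11.35×145 + 441.02×7 + 2.73×60 = 2168.85 + 6286.15 + 1645.75 + 3087.14 + 163.8 = 13351.69
ΣP(Period 0)Q(Period 0) = 545.00×3 + 1079.32×5 + 7.97×145 + 351.72×7 + 3.87×60 = 1635 + 5396.6 + 1155.65 + 2462.04 + 232.2 = 10881.49
L = 13351.69 / 10881.49 × 100 = 122.7009
Paasche component (current-period weights):
ΣP(Period 1)Q(Period 1) = 722.95×2 + 1257.23×4 + 11.35×166 + 441.02×8 + 2.73×57 = 1445.9 + 5028.92 + 1884.1 + 3528.16 + 155.61 = 12042.69
ΣP(Period 0)Q(Period 1) = 545.00×2 + 1079.32×4 + 7.97×166 + 351.72×8 + 3.87×57 = 1090 + 4317.28 + 1323.02 + 2813.76 + 220.59 = 9764.65
P = 12042.69 / 9764.65 × 100 = 123.3295
Fisher = √(L × P) = √(122.7009 × 123.3295) = 123.0148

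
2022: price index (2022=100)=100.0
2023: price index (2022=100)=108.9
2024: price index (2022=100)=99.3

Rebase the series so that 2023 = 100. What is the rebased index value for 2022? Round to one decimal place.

91.8

Rebased(2022) = 100.0 / 108.9 × 100 = 91.8274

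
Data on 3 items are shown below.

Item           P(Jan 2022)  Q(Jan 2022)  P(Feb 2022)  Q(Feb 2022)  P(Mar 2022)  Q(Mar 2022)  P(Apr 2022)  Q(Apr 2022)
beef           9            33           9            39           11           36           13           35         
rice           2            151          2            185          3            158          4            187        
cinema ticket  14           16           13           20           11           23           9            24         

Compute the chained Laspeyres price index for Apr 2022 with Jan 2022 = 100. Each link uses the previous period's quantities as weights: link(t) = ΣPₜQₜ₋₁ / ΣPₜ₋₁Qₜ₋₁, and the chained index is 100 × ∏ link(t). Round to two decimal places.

140.06

Link Jan 2022→Feb 2022:
ΣP(Feb 2022)Q(Jan 2022) = 9×33 + 2×151 + 13×16 = 297 + 302 + 208 = 807
ΣP(Jan 2022)Q(Jan 2022) = 9×33 + 2×151 + 14×16 = 297 + 302 + 224 = 823
link = 807/823 = 0.980559
Link Feb 2022→Mar 2022:
ΣP(Mar 2022)Q(Feb 2022) = 11×39 + 3×185 + 11×20 = 429 + 555 + 220 = 1204
ΣP(Feb 2022)Q(Feb 2022) = 9×39 + 2×185 + 13×20 = 351 + 370 + 260 = 981
link = 1204/981 = 1.227319
Link Mar 2022→Apr 2022:
ΣP(Apr 2022)Q(Mar 2022) = 13×36 + 4×158 + 9×23 = 468 + 632 + 207 = 1307
ΣP(Mar 2022)Q(Mar 2022) = 11×36 + 3×158 + 11×23 = 396 + 474 + 253 = 1123
link = 1307/1123 = 1.163847
Chained index = 100 × 0.980559 × 1.227319 × 1.163847 = 140.0642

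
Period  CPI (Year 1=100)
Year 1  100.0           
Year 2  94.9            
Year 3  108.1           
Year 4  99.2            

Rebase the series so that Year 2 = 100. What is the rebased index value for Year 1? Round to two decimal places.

105.37

Rebased(Year 1) = 100.0 / 94.9 × 100 = 105.3741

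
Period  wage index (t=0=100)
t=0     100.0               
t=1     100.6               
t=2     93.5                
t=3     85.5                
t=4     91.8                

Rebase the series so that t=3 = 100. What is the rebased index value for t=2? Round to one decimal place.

Rebased(t=2) = 93.5 / 85.5 × 100 = 109.3567

109.4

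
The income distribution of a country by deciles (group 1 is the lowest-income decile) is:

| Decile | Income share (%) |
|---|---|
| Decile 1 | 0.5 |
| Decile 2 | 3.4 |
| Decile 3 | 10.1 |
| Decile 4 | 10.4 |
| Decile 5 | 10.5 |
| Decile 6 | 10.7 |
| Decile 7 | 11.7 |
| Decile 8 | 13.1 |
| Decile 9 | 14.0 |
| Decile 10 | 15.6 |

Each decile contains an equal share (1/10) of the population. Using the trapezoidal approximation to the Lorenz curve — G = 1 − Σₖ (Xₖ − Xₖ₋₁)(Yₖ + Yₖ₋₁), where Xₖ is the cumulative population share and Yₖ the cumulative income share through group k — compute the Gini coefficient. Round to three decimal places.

0.229

Cumulative income shares Yₖ: 0.0050, 0.0390, 0.1400, 0.2440, 0.3490, 0.4560, 0.5730, 0.7040, 0.8440, 1.0000
Σ (Xₖ−Xₖ₋₁)(Yₖ+Yₖ₋₁) = (1/10)(0.0050+0.0000) + (1/10)(0.0390+0.0050) + (1/10)(0.1400+0.0390) + (1/10)(0.2440+0.1400) + (1/10)(0.3490+0.2440) + (1/10)(0.4560+0.3490) + (1/10)(0.5730+0.4560) + (1/10)(0.7040+0.5730) + (1/10)(0.8440+0.7040) + (1/10)(1.0000+0.8440)
  = 0.0005 + 0.0044 + 0.0179 + 0.0384 + 0.0593 + 0.0805 + 0.1029 + 0.1277 + 0.1548 + 0.1844 = 0.7708
G = 1 − 0.7708 = 0.2292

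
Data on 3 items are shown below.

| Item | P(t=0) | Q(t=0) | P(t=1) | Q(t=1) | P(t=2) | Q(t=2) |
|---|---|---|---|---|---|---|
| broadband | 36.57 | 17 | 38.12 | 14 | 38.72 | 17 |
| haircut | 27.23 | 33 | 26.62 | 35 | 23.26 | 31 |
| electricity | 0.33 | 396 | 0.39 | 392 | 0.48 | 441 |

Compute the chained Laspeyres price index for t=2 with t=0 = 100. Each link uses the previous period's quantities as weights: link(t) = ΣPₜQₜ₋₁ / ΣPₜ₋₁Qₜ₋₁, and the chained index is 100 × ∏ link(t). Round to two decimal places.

97.17

Link t=0→t=1:
ΣP(t=1)Q(t=0) = 38.12×17 + 26.62×33 + 0.39×396 = 648.04 + 878.46 + 154.44 = 1680.94
ΣP(t=0)Q(t=0) = 36.57×17 + 27.23×33 + 0.33×396 = 621.69 + 898.59 + 130.68 = 1650.96
link = 1680.94/1650.96 = 1.018159
Link t=1→t=2:
ΣP(t=2)Q(t=1) = 38.72×14 + 23.26×35 + 0.48×392 = 542.08 + 814.1 + 188.16 = 1544.34
ΣP(t=1)Q(t=1) = 38.12×14 + 26.62×35 + 0.39×392 = 533.68 + 931.7 + 152.88 = 1618.26
link = 1544.34/1618.26 = 0.954321
Chained index = 100 × 1.018159 × 0.954321 = 97.1651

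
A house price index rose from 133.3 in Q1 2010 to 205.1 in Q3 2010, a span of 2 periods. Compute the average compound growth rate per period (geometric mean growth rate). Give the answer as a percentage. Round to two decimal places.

Growth factor = (205.1/133.3)^(1/2) = (1.538635)^(1/2) = 1.240417
Growth rate = 1.240417 − 1 = 0.240417 = 24.0417%

24.04%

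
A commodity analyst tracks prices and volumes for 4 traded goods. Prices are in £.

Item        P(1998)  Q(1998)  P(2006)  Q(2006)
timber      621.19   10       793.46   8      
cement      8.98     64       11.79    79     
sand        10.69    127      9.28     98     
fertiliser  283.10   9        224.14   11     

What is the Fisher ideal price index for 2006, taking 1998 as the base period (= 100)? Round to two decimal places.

Laspeyres component (base-period weights):
ΣP(2006)Q(1998) = 793.46×10 + 11.79×64 + 9.28×127 + 224.14×9 = 7934.6 + 754.56 + 1178.56 + 2017.26 = 11884.98
ΣP(1998)Q(1998) = 621.19×10 + 8.98×64 + 10.69×127 + 283.10×9 = 6211.9 + 574.72 + 1357.63 + 2547.9 = 10692.15
L = 11884.98 / 10692.15 × 100 = 111.1561
Paasche component (current-period weights):
ΣP(2006)Q(2006) = 793.46×8 + 11.79×79 + 9.28×98 + 224.14×11 = 6347.68 + 931.41 + 909.44 + 2465.54 = 10654.07
ΣP(1998)Q(2006) = 621.19×8 + 8.98×79 + 10.69×98 + 283.10×11 = 4969.52 + 709.42 + 1047.62 + 3114.1 = 9840.66
P = 10654.07 / 9840.66 × 100 = 108.2658
Fisher = √(L × P) = √(111.1561 × 108.2658) = 109.7014

109.70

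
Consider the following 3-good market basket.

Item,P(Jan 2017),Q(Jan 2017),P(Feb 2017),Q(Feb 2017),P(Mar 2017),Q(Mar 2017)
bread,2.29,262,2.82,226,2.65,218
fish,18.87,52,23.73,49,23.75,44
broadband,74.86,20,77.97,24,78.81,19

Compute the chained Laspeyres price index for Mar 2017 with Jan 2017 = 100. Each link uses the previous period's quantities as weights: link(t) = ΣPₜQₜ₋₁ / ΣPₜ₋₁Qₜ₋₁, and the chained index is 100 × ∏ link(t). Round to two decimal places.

Link Jan 2017→Feb 2017:
ΣP(Feb 2017)Q(Jan 2017) = 2.82×262 + 23.73×52 + 77.97×20 = 738.84 + 1233.96 + 1559.4 = 3532.2
ΣP(Jan 2017)Q(Jan 2017) = 2.29×262 + 18.87×52 + 74.86×20 = 599.98 + 981.24 + 1497.2 = 3078.42
link = 3532.2/3078.42 = 1.147407
Link Feb 2017→Mar 2017:
ΣP(Mar 2017)Q(Feb 2017) = 2.65×226 + 23.75×49 + 78.81×24 = 598.9 + 1163.75 + 1891.44 = 3654.09
ΣP(Feb 2017)Q(Feb 2017) = 2.82×226 + 23.73×49 + 77.97×24 = 637.32 + 1162.77 + 1871.28 = 3671.37
link = 3654.09/3671.37 = 0.995293
Chained index = 100 × 1.147407 × 0.995293 = 114.2006

114.20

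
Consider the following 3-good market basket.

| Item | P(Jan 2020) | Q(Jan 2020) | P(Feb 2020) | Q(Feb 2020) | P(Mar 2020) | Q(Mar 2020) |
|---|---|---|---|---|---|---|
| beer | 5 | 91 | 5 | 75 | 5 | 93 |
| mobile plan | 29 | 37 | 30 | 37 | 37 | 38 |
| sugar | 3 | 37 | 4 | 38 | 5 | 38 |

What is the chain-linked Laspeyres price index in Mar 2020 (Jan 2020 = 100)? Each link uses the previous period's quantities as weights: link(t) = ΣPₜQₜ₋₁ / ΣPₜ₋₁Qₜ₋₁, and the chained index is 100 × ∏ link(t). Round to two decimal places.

Link Jan 2020→Feb 2020:
ΣP(Feb 2020)Q(Jan 2020) = 5×91 + 30×37 + 4×37 = 455 + 1110 + 148 = 1713
ΣP(Jan 2020)Q(Jan 2020) = 5×91 + 29×37 + 3×37 = 455 + 1073 + 111 = 1639
link = 1713/1639 = 1.045149
Link Feb 2020→Mar 2020:
ΣP(Mar 2020)Q(Feb 2020) = 5×75 + 37×37 + 5×38 = 375 + 1369 + 190 = 1934
ΣP(Feb 2020)Q(Feb 2020) = 5×75 + 30×37 + 4×38 = 375 + 1110 + 152 = 1637
link = 1934/1637 = 1.181429
Chained index = 100 × 1.045149 × 1.181429 = 123.4770

123.48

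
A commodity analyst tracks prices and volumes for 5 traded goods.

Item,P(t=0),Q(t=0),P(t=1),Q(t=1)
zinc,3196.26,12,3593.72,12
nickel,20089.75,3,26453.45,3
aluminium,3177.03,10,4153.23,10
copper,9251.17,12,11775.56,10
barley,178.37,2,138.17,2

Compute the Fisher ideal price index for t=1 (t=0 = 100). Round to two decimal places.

Laspeyres component (base-period weights):
ΣP(t=1)Q(t=0) = 3593.72×12 + 26453.45×3 + 4153.23×10 + 11775.56×12 + 138.17×2 = 43124.64 + 79360.35 + 41532.3 + 141306.72 + 276.34 = 305600.35
ΣP(t=0)Q(t=0) = 3196.26×12 + 20089.75×3 + 3177.03×10 + 9251.17×12 + 178.37×2 = 38355.12 + 60269.25 + 31770.3 + 111014.04 + 356.74 = 241765.45
L = 305600.35 / 241765.45 × 100 = 126.4036
Paasche component (current-period weights):
ΣP(t=1)Q(t=1) = 3593.72×12 + 26453.45×3 + 4153.23×10 + 11775.56×10 + 138.17×2 = 43124.64 + 79360.35 + 41532.3 + 117755.6 + 276.34 = 282049.23
ΣP(t=0)Q(t=1) = 3196.26×12 + 20089.75×3 + 3177.03×10 + 9251.17×10 + 178.37×2 = 38355.12 + 60269.25 + 31770.3 + 92511.7 + 356.74 = 223263.11
P = 282049.23 / 223263.11 × 100 = 126.3304
Fisher = √(L × P) = √(126.4036 × 126.3304) = 126.3670

126.37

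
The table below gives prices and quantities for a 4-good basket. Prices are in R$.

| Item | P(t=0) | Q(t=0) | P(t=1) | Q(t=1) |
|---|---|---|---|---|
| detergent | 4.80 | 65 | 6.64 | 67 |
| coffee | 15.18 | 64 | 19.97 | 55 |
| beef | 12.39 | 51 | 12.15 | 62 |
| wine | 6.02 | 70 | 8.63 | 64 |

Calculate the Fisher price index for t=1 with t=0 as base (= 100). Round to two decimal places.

124.43

Laspeyres component (base-period weights):
ΣP(t=1)Q(t=0) = 6.64×65 + 19.97×64 + 12.15×51 + 8.63×70 = 431.6 + 1278.08 + 619.65 + 604.1 = 2933.43
ΣP(t=0)Q(t=0) = 4.80×65 + 15.18×64 + 12.39×51 + 6.02×70 = 312 + 971.52 + 631.89 + 421.4 = 2336.81
L = 2933.43 / 2336.81 × 100 = 125.5314
Paasche component (current-period weights):
ΣP(t=1)Q(t=1) = 6.64×67 + 19.97×55 + 12.15×62 + 8.63×64 = 444.88 + 1098.35 + 753.3 + 552.32 = 2848.85
ΣP(t=0)Q(t=1) = 4.80×67 + 15.18×55 + 12.39×62 + 6.02×64 = 321.6 + 834.9 + 768.18 + 385.28 = 2309.96
P = 2848.85 / 2309.96 × 100 = 123.3290
Fisher = √(L × P) = √(125.5314 × 123.3290) = 124.4253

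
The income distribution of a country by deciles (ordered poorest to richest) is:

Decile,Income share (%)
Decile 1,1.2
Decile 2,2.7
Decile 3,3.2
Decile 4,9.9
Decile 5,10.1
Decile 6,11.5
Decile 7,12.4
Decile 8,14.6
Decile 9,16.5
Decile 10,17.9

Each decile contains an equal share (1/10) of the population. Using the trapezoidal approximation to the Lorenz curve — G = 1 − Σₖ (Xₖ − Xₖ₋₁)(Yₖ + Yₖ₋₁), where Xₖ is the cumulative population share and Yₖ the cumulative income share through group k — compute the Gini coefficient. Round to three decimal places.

0.313

Cumulative income shares Yₖ: 0.0120, 0.0390, 0.0710, 0.1700, 0.2710, 0.3860, 0.5100, 0.6560, 0.8210, 1.0000
Σ (Xₖ−Xₖ₋₁)(Yₖ+Yₖ₋₁) = (1/10)(0.0120+0.0000) + (1/10)(0.0390+0.0120) + (1/10)(0.0710+0.0390) + (1/10)(0.1700+0.0710) + (1/10)(0.2710+0.1700) + (1/10)(0.3860+0.2710) + (1/10)(0.5100+0.3860) + (1/10)(0.6560+0.5100) + (1/10)(0.8210+0.6560) + (1/10)(1.0000+0.8210)
  = 0.0012 + 0.0051 + 0.0110 + 0.0241 + 0.0441 + 0.0657 + 0.0896 + 0.1166 + 0.1477 + 0.1821 = 0.6872
G = 1 − 0.6872 = 0.3128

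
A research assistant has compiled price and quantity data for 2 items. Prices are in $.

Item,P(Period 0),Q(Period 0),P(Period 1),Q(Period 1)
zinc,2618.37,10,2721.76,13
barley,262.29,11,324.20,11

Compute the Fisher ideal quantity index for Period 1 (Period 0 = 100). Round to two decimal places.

126.77

Laspeyres component (base-period weights):
ΣP(Period 0)Q(Period 1) = 2618.37×13 + 262.29×11 = 34038.81 + 2885.19 = 36924
ΣP(Period 0)Q(Period 0) = 2618.37×10 + 262.29×11 = 26183.7 + 2885.19 = 29068.89
L = 36924 / 29068.89 × 100 = 127.0224
Paasche component (current-period weights):
ΣP(Period 1)Q(Period 1) = 2721.76×13 + 324.20×11 = 35382.88 + 3566.2 = 38949.08
ΣP(Period 1)Q(Period 0) = 2721.76×10 + 324.20×11 = 27217.6 + 3566.2 = 30783.8
P = 38949.08 / 30783.8 × 100 = 126.5246
Fisher = √(L × P) = √(127.0224 × 126.5246) = 126.7733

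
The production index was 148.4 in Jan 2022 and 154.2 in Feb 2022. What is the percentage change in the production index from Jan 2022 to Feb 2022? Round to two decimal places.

Change = (154.2 − 148.4) / 148.4 × 100
       = 5.8 / 148.4 × 100 = 3.9084%

3.91%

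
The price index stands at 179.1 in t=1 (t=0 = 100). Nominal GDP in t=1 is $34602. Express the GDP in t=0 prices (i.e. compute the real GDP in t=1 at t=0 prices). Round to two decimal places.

19319.93

Real = Nominal ÷ (Index/100) = 34602 ÷ (179.1/100)
     = 34602 ÷ 1.791 = 19319.9330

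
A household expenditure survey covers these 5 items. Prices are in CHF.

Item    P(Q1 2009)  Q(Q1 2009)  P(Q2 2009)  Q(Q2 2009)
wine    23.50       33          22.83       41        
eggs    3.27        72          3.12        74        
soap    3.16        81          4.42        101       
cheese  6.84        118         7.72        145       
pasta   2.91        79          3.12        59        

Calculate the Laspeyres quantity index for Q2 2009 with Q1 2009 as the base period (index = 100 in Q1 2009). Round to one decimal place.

116.7

Laspeyres quantity index uses base-period prices as weights.
ΣP(Q1 2009)·Q(Q2 2009) = 23.50×41 + 3.27×74 + 3.16×101 + 6.84×145 + 2.91×59 = 963.5 + 241.98 + 319.16 + 991.8 + 171.69 = 2688.13
ΣP(Q1 2009)·Q(Q1 2009) = 23.50×33 + 3.27×72 + 3.16×81 + 6.84×118 + 2.91×79 = 775.5 + 235.44 + 255.96 + 807.12 + 229.89 = 2303.91
Index = 2688.13 / 2303.91 × 100 = 116.6769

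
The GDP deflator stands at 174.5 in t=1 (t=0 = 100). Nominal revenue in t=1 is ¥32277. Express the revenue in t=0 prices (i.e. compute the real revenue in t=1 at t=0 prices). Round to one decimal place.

Real = Nominal ÷ (Index/100) = 32277 ÷ (174.5/100)
     = 32277 ÷ 1.745 = 18496.8481

18496.8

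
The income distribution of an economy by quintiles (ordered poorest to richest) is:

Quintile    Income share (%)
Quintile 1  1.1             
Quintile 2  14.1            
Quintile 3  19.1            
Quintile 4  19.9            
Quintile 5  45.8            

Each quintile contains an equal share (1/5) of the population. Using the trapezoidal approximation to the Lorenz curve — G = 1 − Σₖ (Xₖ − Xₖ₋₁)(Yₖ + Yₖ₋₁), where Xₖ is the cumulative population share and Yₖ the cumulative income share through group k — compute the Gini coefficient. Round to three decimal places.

Cumulative income shares Yₖ: 0.0110, 0.1520, 0.3430, 0.5420, 1.0000
Σ (Xₖ−Xₖ₋₁)(Yₖ+Yₖ₋₁) = (1/5)(0.0110+0.0000) + (1/5)(0.1520+0.0110) + (1/5)(0.3430+0.1520) + (1/5)(0.5420+0.3430) + (1/5)(1.0000+0.5420)
  = 0.0022 + 0.0326 + 0.0990 + 0.1770 + 0.3084 = 0.6192
G = 1 − 0.6192 = 0.3808

0.381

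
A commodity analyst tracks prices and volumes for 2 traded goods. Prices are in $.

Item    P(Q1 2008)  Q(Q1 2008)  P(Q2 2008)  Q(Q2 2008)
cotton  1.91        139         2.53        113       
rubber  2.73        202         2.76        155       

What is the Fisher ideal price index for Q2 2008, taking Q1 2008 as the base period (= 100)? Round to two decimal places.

111.49

Laspeyres component (base-period weights):
ΣP(Q2 2008)Q(Q1 2008) = 2.53×139 + 2.76×202 = 351.67 + 557.52 = 909.19
ΣP(Q1 2008)Q(Q1 2008) = 1.91×139 + 2.73×202 = 265.49 + 551.46 = 816.95
L = 909.19 / 816.95 × 100 = 111.2908
Paasche component (current-period weights):
ΣP(Q2 2008)Q(Q2 2008) = 2.53×113 + 2.76×155 = 285.89 + 427.8 = 713.69
ΣP(Q1 2008)Q(Q2 2008) = 1.91×113 + 2.73×155 = 215.83 + 423.15 = 638.98
P = 713.69 / 638.98 × 100 = 111.6921
Fisher = √(L × P) = √(111.2908 × 111.6921) = 111.4912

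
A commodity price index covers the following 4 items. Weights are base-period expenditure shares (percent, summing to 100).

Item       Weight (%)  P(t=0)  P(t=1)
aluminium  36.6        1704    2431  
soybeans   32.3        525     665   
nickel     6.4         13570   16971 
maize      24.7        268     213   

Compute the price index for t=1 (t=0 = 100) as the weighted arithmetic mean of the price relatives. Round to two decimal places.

120.76

aluminium: 36.6 × (2431/1704) = 36.6 × 1.426643 = 52.2151
soybeans: 32.3 × (665/525) = 32.3 × 1.266667 = 40.9133
nickel: 6.4 × (16971/13570) = 6.4 × 1.250626 = 8.0040
maize: 24.7 × (213/268) = 24.7 × 0.794776 = 19.6310
Index = Σ wᵢ·(p₁ᵢ/p₀ᵢ) = 52.2151 + 40.9133 + 8.0040 + 19.6310 = 120.7635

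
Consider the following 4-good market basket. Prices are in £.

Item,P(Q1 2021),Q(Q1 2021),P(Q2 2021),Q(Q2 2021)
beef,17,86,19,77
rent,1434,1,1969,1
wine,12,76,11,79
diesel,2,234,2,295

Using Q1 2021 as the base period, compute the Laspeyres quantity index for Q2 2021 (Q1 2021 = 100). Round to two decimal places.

100.12

Laspeyres quantity index uses base-period prices as weights.
ΣP(Q1 2021)·Q(Q2 2021) = 17×77 + 1434×1 + 12×79 + 2×295 = 1309 + 1434 + 948 + 590 = 4281
ΣP(Q1 2021)·Q(Q1 2021) = 17×86 + 1434×1 + 12×76 + 2×234 = 1462 + 1434 + 912 + 468 = 4276
Index = 4281 / 4276 × 100 = 100.1169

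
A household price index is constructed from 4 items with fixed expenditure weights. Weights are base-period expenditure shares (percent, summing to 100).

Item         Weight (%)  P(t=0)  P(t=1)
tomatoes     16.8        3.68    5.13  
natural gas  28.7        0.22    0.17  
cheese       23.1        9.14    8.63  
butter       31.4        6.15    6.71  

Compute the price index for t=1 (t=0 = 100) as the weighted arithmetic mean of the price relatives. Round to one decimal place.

101.7

tomatoes: 16.8 × (5.13/3.68) = 16.8 × 1.394022 = 23.4196
natural gas: 28.7 × (0.17/0.22) = 28.7 × 0.772727 = 22.1773
cheese: 23.1 × (8.63/9.14) = 23.1 × 0.944201 = 21.8111
butter: 31.4 × (6.71/6.15) = 31.4 × 1.091057 = 34.2592
Index = Σ wᵢ·(p₁ᵢ/p₀ᵢ) = 23.4196 + 22.1773 + 21.8111 + 34.2592 = 101.6671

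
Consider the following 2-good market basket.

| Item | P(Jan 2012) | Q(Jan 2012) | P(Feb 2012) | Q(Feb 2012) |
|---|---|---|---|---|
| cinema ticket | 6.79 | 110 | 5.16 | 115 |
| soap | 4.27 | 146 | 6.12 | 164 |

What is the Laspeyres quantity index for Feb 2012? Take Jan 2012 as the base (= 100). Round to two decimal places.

Laspeyres quantity index uses base-period prices as weights.
ΣP(Jan 2012)·Q(Feb 2012) = 6.79×115 + 4.27×164 = 780.85 + 700.28 = 1481.13
ΣP(Jan 2012)·Q(Jan 2012) = 6.79×110 + 4.27×146 = 746.9 + 623.42 = 1370.32
Index = 1481.13 / 1370.32 × 100 = 108.0864

108.09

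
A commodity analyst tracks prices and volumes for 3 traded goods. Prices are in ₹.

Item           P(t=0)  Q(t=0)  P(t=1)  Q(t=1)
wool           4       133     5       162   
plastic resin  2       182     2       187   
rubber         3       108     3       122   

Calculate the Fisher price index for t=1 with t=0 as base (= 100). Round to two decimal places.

Laspeyres component (base-period weights):
ΣP(t=1)Q(t=0) = 5×133 + 2×182 + 3×108 = 665 + 364 + 324 = 1353
ΣP(t=0)Q(t=0) = 4×133 + 2×182 + 3×108 = 532 + 364 + 324 = 1220
L = 1353 / 1220 × 100 = 110.9016
Paasche component (current-period weights):
ΣP(t=1)Q(t=1) = 5×162 + 2×187 + 3×122 = 810 + 374 + 366 = 1550
ΣP(t=0)Q(t=1) = 4×162 + 2×187 + 3×122 = 648 + 374 + 366 = 1388
P = 1550 / 1388 × 100 = 111.6715
Fisher = √(L × P) = √(110.9016 × 111.6715) = 111.2859

111.29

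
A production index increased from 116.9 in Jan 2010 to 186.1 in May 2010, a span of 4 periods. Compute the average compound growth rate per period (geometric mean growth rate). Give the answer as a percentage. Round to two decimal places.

12.33%

Growth factor = (186.1/116.9)^(1/4) = (1.591959)^(1/4) = 1.123267
Growth rate = 1.123267 − 1 = 0.123267 = 12.3267%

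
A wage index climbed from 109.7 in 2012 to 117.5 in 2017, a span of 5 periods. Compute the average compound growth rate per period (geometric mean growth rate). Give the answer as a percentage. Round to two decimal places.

1.38%

Growth factor = (117.5/109.7)^(1/5) = (1.071103)^(1/5) = 1.013833
Growth rate = 1.013833 − 1 = 0.013833 = 1.3833%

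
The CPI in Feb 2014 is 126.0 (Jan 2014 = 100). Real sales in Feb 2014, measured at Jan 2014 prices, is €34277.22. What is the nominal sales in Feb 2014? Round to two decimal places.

43189.30

Nominal = Real × (Index/100) = 34277.22 × (126.0/100)
        = 34277.22 × 1.260 = 43189.2972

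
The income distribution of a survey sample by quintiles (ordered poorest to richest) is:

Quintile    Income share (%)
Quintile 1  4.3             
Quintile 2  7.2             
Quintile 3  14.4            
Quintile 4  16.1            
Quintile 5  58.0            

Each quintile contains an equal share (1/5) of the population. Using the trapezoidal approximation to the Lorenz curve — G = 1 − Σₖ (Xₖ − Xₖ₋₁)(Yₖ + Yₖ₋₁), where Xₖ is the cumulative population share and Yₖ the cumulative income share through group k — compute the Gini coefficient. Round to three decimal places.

Cumulative income shares Yₖ: 0.0430, 0.1150, 0.2590, 0.4200, 1.0000
Σ (Xₖ−Xₖ₋₁)(Yₖ+Yₖ₋₁) = (1/5)(0.0430+0.0000) + (1/5)(0.1150+0.0430) + (1/5)(0.2590+0.1150) + (1/5)(0.4200+0.2590) + (1/5)(1.0000+0.4200)
  = 0.0086 + 0.0316 + 0.0748 + 0.1358 + 0.2840 = 0.5348
G = 1 − 0.5348 = 0.4652

0.465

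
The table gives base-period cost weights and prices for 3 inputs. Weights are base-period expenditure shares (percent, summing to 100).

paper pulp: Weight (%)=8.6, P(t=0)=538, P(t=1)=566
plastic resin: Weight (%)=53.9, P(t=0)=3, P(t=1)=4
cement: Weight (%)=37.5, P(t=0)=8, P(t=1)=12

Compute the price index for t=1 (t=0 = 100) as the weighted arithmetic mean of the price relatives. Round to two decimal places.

paper pulp: 8.6 × (566/538) = 8.6 × 1.052045 = 9.0476
plastic resin: 53.9 × (4/3) = 53.9 × 1.333333 = 71.8667
cement: 37.5 × (12/8) = 37.5 × 1.500000 = 56.2500
Index = Σ wᵢ·(p₁ᵢ/p₀ᵢ) = 9.0476 + 71.8667 + 56.2500 = 137.1643

137.16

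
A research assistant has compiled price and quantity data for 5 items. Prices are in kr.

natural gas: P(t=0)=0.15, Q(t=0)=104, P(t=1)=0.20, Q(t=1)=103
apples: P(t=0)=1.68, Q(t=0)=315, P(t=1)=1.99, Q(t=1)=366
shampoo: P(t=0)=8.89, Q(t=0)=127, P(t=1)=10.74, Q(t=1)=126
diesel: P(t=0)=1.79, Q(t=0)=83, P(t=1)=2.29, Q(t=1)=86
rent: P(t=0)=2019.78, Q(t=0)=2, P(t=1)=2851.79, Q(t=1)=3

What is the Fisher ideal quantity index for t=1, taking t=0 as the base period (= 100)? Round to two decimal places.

136.58

Laspeyres component (base-period weights):
ΣP(t=0)Q(t=1) = 0.15×103 + 1.68×366 + 8.89×126 + 1.79×86 + 2019.78×3 = 15.45 + 614.88 + 1120.14 + 153.94 + 6059.34 = 7963.75
ΣP(t=0)Q(t=0) = 0.15×104 + 1.68×315 + 8.89×127 + 1.79×83 + 2019.78×2 = 15.6 + 529.2 + 1129.03 + 148.57 + 4039.56 = 5861.96
L = 7963.75 / 5861.96 × 100 = 135.8547
Paasche component (current-period weights):
ΣP(t=1)Q(t=1) = 0.20×103 + 1.99×366 + 10.74×126 + 2.29×86 + 2851.79×3 = 20.6 + 728.34 + 1353.24 + 196.94 + 8555.37 = 10854.49
ΣP(t=1)Q(t=0) = 0.20×104 + 1.99×315 + 10.74×127 + 2.29×83 + 2851.79×2 = 20.8 + 626.85 + 1363.98 + 190.07 + 5703.58 = 7905.28
P = 10854.49 / 7905.28 × 100 = 137.3068
Fisher = √(L × P) = √(135.8547 × 137.3068) = 136.5789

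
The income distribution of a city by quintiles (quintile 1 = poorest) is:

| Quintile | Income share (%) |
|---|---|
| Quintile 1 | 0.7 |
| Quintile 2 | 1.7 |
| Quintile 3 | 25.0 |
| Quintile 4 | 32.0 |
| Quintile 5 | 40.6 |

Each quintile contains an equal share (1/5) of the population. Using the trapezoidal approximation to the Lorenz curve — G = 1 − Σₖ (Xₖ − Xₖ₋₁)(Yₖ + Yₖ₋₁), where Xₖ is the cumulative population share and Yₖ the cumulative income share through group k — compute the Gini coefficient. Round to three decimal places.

Cumulative income shares Yₖ: 0.0070, 0.0240, 0.2740, 0.5940, 1.0000
Σ (Xₖ−Xₖ₋₁)(Yₖ+Yₖ₋₁) = (1/5)(0.0070+0.0000) + (1/5)(0.0240+0.0070) + (1/5)(0.2740+0.0240) + (1/5)(0.5940+0.2740) + (1/5)(1.0000+0.5940)
  = 0.0014 + 0.0062 + 0.0596 + 0.1736 + 0.3188 = 0.5596
G = 1 − 0.5596 = 0.4404

0.440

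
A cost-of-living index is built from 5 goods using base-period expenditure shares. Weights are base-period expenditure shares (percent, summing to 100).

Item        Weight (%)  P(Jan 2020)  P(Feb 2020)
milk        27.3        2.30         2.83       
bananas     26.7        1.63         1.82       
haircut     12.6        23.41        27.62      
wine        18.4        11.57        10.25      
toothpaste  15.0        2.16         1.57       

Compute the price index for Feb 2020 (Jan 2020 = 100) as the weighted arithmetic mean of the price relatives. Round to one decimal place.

milk: 27.3 × (2.83/2.30) = 27.3 × 1.230435 = 33.5909
bananas: 26.7 × (1.82/1.63) = 26.7 × 1.116564 = 29.8123
haircut: 12.6 × (27.62/23.41) = 12.6 × 1.179838 = 14.8660
wine: 18.4 × (10.25/11.57) = 18.4 × 0.885912 = 16.3008
toothpaste: 15.0 × (1.57/2.16) = 15.0 × 0.726852 = 10.9028
Index = Σ wᵢ·(p₁ᵢ/p₀ᵢ) = 33.5909 + 29.8123 + 14.8660 + 16.3008 + 10.9028 = 105.4726

105.5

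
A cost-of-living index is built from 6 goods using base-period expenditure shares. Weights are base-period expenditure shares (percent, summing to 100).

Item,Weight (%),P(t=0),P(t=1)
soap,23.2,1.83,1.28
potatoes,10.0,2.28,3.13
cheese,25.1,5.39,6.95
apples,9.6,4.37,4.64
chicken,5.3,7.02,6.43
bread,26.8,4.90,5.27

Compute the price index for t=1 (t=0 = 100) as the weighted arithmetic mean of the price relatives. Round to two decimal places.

106.19

soap: 23.2 × (1.28/1.83) = 23.2 × 0.699454 = 16.2273
potatoes: 10.0 × (3.13/2.28) = 10.0 × 1.372807 = 13.7281
cheese: 25.1 × (6.95/5.39) = 25.1 × 1.289425 = 32.3646
apples: 9.6 × (4.64/4.37) = 9.6 × 1.061785 = 10.1931
chicken: 5.3 × (6.43/7.02) = 5.3 × 0.915954 = 4.8546
bread: 26.8 × (5.27/4.90) = 26.8 × 1.075510 = 28.8237
Index = Σ wᵢ·(p₁ᵢ/p₀ᵢ) = 16.2273 + 13.7281 + 32.3646 + 10.1931 + 4.8546 + 28.8237 = 106.1913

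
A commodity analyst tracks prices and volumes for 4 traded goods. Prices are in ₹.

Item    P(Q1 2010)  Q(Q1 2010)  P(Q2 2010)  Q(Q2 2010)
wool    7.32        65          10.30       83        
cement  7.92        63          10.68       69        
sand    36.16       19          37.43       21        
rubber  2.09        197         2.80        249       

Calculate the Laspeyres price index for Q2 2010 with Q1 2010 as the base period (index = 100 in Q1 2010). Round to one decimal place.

125.6

Laspeyres price index uses base-period quantities as weights.
ΣP(Q2 2010)·Q(Q1 2010) = 10.30×65 + 10.68×63 + 37.43×19 + 2.80×197 = 669.5 + 672.84 + 711.17 + 551.6 = 2605.11
ΣP(Q1 2010)·Q(Q1 2010) = 7.32×65 + 7.92×63 + 36.16×19 + 2.09×197 = 475.8 + 498.96 + 687.04 + 411.73 = 2073.53
Index = 2605.11 / 2073.53 × 100 = 125.6365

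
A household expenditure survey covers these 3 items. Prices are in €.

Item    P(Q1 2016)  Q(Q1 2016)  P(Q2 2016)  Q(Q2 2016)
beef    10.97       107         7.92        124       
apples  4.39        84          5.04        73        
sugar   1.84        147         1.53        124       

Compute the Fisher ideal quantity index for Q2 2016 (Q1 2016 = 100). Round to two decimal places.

Laspeyres component (base-period weights):
ΣP(Q1 2016)Q(Q2 2016) = 10.97×124 + 4.39×73 + 1.84×124 = 1360.28 + 320.47 + 228.16 = 1908.91
ΣP(Q1 2016)Q(Q1 2016) = 10.97×107 + 4.39×84 + 1.84×147 = 1173.79 + 368.76 + 270.48 = 1813.03
L = 1908.91 / 1813.03 × 100 = 105.2884
Paasche component (current-period weights):
ΣP(Q2 2016)Q(Q2 2016) = 7.92×124 + 5.04×73 + 1.53×124 = 982.08 + 367.92 + 189.72 = 1539.72
ΣP(Q2 2016)Q(Q1 2016) = 7.92×107 + 5.04×84 + 1.53×147 = 847.44 + 423.36 + 224.91 = 1495.71
P = 1539.72 / 1495.71 × 100 = 102.9424
Fisher = √(L × P) = √(105.2884 × 102.9424) = 104.1088

104.11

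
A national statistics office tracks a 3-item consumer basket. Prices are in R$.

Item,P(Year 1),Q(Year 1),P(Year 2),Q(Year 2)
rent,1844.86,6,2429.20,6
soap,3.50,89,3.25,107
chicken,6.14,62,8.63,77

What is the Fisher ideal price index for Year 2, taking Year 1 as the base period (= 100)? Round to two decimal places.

130.87

Laspeyres component (base-period weights):
ΣP(Year 2)Q(Year 1) = 2429.20×6 + 3.25×89 + 8.63×62 = 14575.2 + 289.25 + 535.06 = 15399.51
ΣP(Year 1)Q(Year 1) = 1844.86×6 + 3.50×89 + 6.14×62 = 11069.16 + 311.5 + 380.68 = 11761.34
L = 15399.51 / 11761.34 × 100 = 130.9333
Paasche component (current-period weights):
ΣP(Year 2)Q(Year 2) = 2429.20×6 + 3.25×107 + 8.63×77 = 14575.2 + 347.75 + 664.51 = 15587.46
ΣP(Year 1)Q(Year 2) = 1844.86×6 + 3.50×107 + 6.14×77 = 11069.16 + 374.5 + 472.78 = 11916.44
P = 15587.46 / 11916.44 × 100 = 130.8063
Fisher = √(L × P) = √(130.9333 × 130.8063) = 130.8698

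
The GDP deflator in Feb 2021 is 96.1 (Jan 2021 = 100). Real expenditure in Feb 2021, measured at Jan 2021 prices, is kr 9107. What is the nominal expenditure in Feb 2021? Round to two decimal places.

8751.83

Nominal = Real × (Index/100) = 9107 × (96.1/100)
        = 9107 × 0.961 = 8751.8270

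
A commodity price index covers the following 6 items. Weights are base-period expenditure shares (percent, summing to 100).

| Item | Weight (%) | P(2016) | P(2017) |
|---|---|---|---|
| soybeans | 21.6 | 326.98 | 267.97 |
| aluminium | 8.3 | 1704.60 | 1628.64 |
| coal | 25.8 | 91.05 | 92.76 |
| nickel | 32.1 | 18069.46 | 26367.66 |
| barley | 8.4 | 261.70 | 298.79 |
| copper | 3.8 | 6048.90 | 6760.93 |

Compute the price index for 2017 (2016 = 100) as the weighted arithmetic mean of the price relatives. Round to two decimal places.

soybeans: 21.6 × (267.97/326.98) = 21.6 × 0.819530 = 17.7019
aluminium: 8.3 × (1628.64/1704.60) = 8.3 × 0.955438 = 7.9301
coal: 25.8 × (92.76/91.05) = 25.8 × 1.018781 = 26.2845
nickel: 32.1 × (26367.66/18069.46) = 32.1 × 1.459239 = 46.8416
barley: 8.4 × (298.79/261.70) = 8.4 × 1.141727 = 9.5905
copper: 3.8 × (6760.93/6048.90) = 3.8 × 1.117712 = 4.2473
Index = Σ wᵢ·(p₁ᵢ/p₀ᵢ) = 17.7019 + 7.9301 + 26.2845 + 46.8416 + 9.5905 + 4.2473 = 112.5959

112.60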